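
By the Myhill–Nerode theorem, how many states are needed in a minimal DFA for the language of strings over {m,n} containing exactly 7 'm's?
By Myhill–Nerode, count the distinguishable equivalence classes: 9 classes — having seen 0, 1, …, 7, or >7 copies of 'm'; the count-7 class is the only accepting one and >7 is dead.
9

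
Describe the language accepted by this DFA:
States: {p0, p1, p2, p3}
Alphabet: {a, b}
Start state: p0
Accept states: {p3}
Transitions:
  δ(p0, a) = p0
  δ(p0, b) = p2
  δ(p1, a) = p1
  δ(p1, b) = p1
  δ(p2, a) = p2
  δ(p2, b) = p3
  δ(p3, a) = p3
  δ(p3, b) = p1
Testing a few strings:
  'b' → reject
  'bab' → accept
  'baa' → reject
  'ab' → reject
State roles: p0=zero b's; p1=≥ three b's (dead); p2=one b; p3=two b's
All strings over {a,b} containing exactly two b's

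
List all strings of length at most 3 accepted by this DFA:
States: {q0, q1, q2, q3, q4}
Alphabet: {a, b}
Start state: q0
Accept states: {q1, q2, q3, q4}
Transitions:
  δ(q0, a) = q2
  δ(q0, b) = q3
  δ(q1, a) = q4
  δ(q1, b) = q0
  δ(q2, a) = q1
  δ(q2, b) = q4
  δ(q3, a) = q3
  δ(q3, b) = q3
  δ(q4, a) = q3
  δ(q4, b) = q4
a, b, aa, ab, ba, bb, aaa, aba, abb, baa, bab, bba, bbb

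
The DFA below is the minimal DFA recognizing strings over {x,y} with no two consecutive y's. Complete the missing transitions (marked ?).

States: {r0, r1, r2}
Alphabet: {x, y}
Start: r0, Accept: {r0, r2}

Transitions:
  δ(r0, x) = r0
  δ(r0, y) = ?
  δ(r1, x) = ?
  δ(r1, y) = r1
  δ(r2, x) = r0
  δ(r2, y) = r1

From the language and accept set, identify what each state tracks — r0: last symbol not y (ok); r1: saw yy (dead); r2: last symbol y (ok).
Each missing δ(q, a) is the state matching the new tracked value after reading a.
δ(r0, y) = r2; δ(r1, x) = r1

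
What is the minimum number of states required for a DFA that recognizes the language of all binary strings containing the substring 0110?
By Myhill–Nerode, count the distinguishable equivalence classes: 5 classes — one per longest suffix of the input that is a prefix of '0110' (lengths 0 through 3), plus an absorbing 'already seen 0110' class.
5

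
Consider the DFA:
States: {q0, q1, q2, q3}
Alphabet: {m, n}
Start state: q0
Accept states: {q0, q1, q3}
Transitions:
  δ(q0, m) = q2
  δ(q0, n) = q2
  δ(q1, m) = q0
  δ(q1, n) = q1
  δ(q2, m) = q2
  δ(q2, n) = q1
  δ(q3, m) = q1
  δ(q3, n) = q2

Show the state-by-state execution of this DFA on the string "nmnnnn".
read 'n': q0 → q2
  read 'm': q2 → q2
  read 'n': q2 → q1
  read 'n': q1 → q1
  read 'n': q1 → q1
  read 'n': q1 → q1
q0 -> q2 -> q2 -> q1 -> q1 -> q1 -> q1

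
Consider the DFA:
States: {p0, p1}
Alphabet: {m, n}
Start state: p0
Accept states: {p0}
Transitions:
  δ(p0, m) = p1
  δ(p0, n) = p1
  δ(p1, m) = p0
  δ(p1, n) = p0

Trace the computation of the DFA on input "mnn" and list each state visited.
read 'm': p0 → p1
  read 'n': p1 → p0
  read 'n': p0 → p1
p0 -> p1 -> p0 -> p1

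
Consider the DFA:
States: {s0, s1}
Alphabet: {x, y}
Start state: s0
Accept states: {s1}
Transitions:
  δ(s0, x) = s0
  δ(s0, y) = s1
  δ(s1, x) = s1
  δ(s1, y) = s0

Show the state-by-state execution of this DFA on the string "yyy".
read 'y': s0 → s1
  read 'y': s1 → s0
  read 'y': s0 → s1
s0 -> s1 -> s0 -> s1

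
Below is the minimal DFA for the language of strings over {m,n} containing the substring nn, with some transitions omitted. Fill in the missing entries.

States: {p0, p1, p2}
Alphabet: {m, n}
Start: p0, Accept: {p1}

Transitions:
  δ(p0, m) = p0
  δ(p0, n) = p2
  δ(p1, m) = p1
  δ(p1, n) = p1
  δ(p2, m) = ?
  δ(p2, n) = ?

From the language and accept set, identify what each state tracks — p0: no progress toward nn; p1: substring nn seen; p2: one trailing n.
Each missing δ(q, a) is the state matching the new tracked value after reading a.
δ(p2, m) = p0; δ(p2, n) = p1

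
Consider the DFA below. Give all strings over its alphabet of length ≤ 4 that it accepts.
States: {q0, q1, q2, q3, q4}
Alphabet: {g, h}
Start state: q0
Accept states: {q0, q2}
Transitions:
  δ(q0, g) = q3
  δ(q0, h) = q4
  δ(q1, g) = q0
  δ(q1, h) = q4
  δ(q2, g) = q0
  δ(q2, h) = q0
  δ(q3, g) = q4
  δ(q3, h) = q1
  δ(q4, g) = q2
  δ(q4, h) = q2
ε, hg, hh, ggg, ggh, ghg, hgg, hgh, hhg, hhh, gggg, gggh, gghg, gghh, ghhg, ghhh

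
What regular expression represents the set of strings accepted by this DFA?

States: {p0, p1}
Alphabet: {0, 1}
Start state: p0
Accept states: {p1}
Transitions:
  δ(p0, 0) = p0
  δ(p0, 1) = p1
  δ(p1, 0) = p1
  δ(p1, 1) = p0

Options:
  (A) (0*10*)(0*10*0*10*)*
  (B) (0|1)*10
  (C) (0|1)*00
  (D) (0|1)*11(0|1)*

Check each option against the DFA on short strings; one disagreement eliminates an option:
  (A) (0*10*)(0*10*0*10*)*: agrees with the DFA on every string of length ≤ 6
  (B) (0|1)*10: on '1' the DFA goes p0 → p1 and accepts (p1 ∈ Accept), but the regex does not match it → eliminate
  (C) (0|1)*00: on '1' the DFA goes p0 → p1 and accepts (p1 ∈ Accept), but the regex does not match it → eliminate
  (D) (0|1)*11(0|1)*: on '1' the DFA goes p0 → p1 and accepts (p1 ∈ Accept), but the regex does not match it → eliminate
Only (A) is consistent with the DFA.
(A) (0*10*)(0*10*0*10*)*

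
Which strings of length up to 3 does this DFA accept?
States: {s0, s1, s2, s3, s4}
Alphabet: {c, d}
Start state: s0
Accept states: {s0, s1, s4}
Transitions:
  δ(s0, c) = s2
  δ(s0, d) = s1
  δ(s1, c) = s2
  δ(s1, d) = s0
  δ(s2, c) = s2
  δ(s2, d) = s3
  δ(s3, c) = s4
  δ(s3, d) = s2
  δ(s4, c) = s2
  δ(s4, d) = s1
ε, d, dd, cdc, ddd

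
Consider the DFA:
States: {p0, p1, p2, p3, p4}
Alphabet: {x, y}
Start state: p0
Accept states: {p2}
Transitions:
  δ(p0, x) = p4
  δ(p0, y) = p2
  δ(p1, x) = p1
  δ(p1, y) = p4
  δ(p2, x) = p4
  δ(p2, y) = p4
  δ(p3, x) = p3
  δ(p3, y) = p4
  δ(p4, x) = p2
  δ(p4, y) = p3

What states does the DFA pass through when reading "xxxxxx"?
read 'x': p0 → p4
  read 'x': p4 → p2
  read 'x': p2 → p4
  read 'x': p4 → p2
  read 'x': p2 → p4
  read 'x': p4 → p2
p0 -> p4 -> p2 -> p4 -> p2 -> p4 -> p2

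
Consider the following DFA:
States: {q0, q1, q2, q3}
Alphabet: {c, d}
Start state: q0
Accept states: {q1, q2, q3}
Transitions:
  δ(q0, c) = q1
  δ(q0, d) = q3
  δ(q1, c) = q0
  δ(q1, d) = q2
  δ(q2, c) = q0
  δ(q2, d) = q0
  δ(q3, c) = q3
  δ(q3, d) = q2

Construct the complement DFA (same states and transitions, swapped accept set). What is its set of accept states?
Complement accept states = All states \ Original accept states
= {q0, q1, q2, q3} \ {q1, q2, q3}
{q0}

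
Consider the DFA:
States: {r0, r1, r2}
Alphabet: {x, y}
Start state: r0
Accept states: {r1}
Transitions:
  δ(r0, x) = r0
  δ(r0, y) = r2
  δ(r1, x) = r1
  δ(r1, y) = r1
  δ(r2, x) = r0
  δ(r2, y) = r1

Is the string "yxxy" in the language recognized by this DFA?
Processing string "yxxy":
  r0 --y--> r2
  r2 --x--> r0
  r0 --x--> r0
  r0 --y--> r2
Final state: r2
Accept states: {r1}
No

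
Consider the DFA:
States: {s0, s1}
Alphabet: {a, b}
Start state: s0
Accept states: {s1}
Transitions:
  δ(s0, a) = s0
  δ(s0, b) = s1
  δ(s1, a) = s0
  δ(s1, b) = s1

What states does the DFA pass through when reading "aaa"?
read 'a': s0 → s0
  read 'a': s0 → s0
  read 'a': s0 → s0
s0 -> s0 -> s0 -> s0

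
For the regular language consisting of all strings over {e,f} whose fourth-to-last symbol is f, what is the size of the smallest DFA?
By Myhill–Nerode, count the distinguishable equivalence classes: 2^4 = 16 classes — the DFA must remember the last 4 symbols read; every pair of distinct length-4 suffixes is distinguishable by some continuation.
16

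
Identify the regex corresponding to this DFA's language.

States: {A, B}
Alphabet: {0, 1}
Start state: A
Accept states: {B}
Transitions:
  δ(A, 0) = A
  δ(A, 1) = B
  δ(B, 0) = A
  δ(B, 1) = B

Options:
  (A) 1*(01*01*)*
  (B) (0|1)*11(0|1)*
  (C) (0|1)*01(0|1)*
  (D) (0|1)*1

Check each option against the DFA on short strings; one disagreement eliminates an option:
  (A) 1*(01*01*)*: on ε the DFA stays in A and rejects (A ∉ Accept), but the regex matches it → eliminate
  (B) (0|1)*11(0|1)*: on '1' the DFA goes A → B and accepts (B ∈ Accept), but the regex does not match it → eliminate
  (C) (0|1)*01(0|1)*: on '1' the DFA goes A → B and accepts (B ∈ Accept), but the regex does not match it → eliminate
  (D) (0|1)*1: agrees with the DFA on every string of length ≤ 6
Only (D) is consistent with the DFA.
(D) (0|1)*1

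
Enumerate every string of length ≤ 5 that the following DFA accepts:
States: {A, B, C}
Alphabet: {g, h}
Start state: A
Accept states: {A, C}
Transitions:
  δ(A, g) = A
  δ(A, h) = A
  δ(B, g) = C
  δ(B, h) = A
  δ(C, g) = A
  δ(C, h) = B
ε, g, h, gg, gh, hg, hh, ggg, ggh, ghg, ghh, hgg, hgh, hhg, hhh, gggg, gggh, gghg, gghh, ghgg, ghgh, ghhg, ghhh, hggg, hggh, hghg, hghh, hhgg, hhgh, hhhg, hhhh, ggggg, ggggh, ggghg, ggghh, gghgg, gghgh, gghhg, gghhh, ghggg, ghggh, ghghg, ghghh, ghhgg, ghhgh, ghhhg, ghhhh, hgggg, hgggh, hgghg, hgghh, hghgg, hghgh, hghhg, hghhh, hhggg, hhggh, hhghg, hhghh, hhhgg, hhhgh, hhhhg, hhhhh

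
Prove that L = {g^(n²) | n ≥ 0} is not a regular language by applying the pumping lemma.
Assume L is regular with pumping length p. Idea: pumping adds a fixed amount, but gaps between consecutive squares grow.
Choose s = g^(p²) (length p² ≥ p). By the pumping lemma, s = xyz with |xy| ≤ p, |y| > 0, so |y| = k with 1 ≤ k ≤ p. Then |xy²z| = p²+k. Since p² < p²+k ≤ p²+p < (p+1)², the length p²+k lies strictly between consecutive squares, so it is not a perfect square and xy²z ∉ L.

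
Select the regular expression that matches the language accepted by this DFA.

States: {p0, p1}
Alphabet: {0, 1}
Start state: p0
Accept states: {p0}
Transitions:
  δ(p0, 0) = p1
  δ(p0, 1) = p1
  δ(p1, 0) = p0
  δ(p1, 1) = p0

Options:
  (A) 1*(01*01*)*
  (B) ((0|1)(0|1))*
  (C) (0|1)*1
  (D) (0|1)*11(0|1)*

Check each option against the DFA on short strings; one disagreement eliminates an option:
  (A) 1*(01*01*)*: on '1' the DFA goes p0 → p1 and rejects (p1 ∉ Accept), but the regex matches it → eliminate
  (B) ((0|1)(0|1))*: agrees with the DFA on every string of length ≤ 6
  (C) (0|1)*1: on ε the DFA stays in p0 and accepts (p0 ∈ Accept), but the regex does not match it → eliminate
  (D) (0|1)*11(0|1)*: on ε the DFA stays in p0 and accepts (p0 ∈ Accept), but the regex does not match it → eliminate
Only (B) is consistent with the DFA.
(B) ((0|1)(0|1))*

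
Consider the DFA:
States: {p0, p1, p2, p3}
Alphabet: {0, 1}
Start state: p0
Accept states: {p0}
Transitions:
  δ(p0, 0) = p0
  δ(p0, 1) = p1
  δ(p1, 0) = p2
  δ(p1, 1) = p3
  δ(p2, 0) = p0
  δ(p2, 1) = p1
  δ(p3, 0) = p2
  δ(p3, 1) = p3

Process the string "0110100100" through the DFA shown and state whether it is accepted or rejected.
Processing string "0110100100":
  p0 --0--> p0
  p0 --1--> p1
  p1 --1--> p3
  p3 --0--> p2
  p2 --1--> p1
  p1 --0--> p2
  p2 --0--> p0
  p0 --1--> p1
  p1 --0--> p2
  p2 --0--> p0
Final state: p0
Accept states: {p0}
Yes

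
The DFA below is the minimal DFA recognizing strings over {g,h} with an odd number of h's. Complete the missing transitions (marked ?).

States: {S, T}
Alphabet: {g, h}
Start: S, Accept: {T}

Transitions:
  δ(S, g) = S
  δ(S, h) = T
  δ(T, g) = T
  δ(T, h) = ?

From the language and accept set, identify what each state tracks — S: even number of h's so far; T: odd number of h's so far.
Each missing δ(q, a) is the state matching the new tracked value after reading a.
δ(T, h) = S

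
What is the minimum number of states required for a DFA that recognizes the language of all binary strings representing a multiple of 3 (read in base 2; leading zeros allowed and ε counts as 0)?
By Myhill–Nerode, count the distinguishable equivalence classes: three classes — residue of the binary value mod 3.
3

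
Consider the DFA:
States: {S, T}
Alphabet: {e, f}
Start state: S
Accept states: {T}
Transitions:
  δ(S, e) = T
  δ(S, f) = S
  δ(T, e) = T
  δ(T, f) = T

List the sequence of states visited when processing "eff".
read 'e': S → T
  read 'f': T → T
  read 'f': T → T
S -> T -> T -> T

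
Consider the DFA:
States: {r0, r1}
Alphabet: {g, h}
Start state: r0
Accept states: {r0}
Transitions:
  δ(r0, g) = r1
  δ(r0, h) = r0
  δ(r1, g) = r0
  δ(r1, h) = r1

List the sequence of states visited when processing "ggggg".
read 'g': r0 → r1
  read 'g': r1 → r0
  read 'g': r0 → r1
  read 'g': r1 → r0
  read 'g': r0 → r1
r0 -> r1 -> r0 -> r1 -> r0 -> r1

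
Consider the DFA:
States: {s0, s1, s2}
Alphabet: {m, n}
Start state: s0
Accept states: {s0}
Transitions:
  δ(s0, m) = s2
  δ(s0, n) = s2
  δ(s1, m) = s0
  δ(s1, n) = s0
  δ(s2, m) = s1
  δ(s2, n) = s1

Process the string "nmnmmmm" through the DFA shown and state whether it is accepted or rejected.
Processing string "nmnmmmm":
  s0 --n--> s2
  s2 --m--> s1
  s1 --n--> s0
  s0 --m--> s2
  s2 --m--> s1
  s1 --m--> s0
  s0 --m--> s2
Final state: s2
Accept states: {s0}
No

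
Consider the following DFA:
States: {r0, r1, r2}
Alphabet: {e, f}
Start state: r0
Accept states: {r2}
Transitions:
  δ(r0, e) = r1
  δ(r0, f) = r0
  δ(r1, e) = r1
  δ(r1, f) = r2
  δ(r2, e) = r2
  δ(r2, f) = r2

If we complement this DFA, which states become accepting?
Complement accept states = All states \ Original accept states
= {r0, r1, r2} \ {r2}
{r0, r1}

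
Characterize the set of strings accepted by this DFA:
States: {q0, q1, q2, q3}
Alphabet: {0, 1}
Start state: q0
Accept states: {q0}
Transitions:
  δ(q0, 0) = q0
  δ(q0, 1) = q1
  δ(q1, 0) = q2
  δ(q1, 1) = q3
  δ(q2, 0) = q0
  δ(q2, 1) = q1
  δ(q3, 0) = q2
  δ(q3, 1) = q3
Testing a few strings:
  '101' → reject
  '01' → reject
  '1011' → reject
  '0' → accept
State roles: q0=value ≡ 0 (mod 4); q1=value ≡ 1 (mod 4); q2=value ≡ 2 (mod 4); q3=value ≡ 3 (mod 4)
All binary strings representing a multiple of 4 (read in base 2; leading zeros allowed and ε counts as 0)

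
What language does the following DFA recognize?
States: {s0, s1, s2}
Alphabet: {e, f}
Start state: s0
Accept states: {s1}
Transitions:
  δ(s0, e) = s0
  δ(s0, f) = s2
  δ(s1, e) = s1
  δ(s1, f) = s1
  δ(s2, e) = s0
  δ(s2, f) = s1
Testing a few strings:
  'fef' → reject
  'eef' → reject
  'e' → reject
  'ee' → reject
State roles: s0=no progress toward ff; s1=substring ff seen; s2=one trailing f
All strings over {e,f} containing the substring ff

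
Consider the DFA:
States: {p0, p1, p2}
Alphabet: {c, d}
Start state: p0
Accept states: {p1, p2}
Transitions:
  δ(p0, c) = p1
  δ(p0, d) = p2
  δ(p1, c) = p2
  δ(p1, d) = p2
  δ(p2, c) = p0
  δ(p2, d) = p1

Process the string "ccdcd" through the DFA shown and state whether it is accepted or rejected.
Processing string "ccdcd":
  p0 --c--> p1
  p1 --c--> p2
  p2 --d--> p1
  p1 --c--> p2
  p2 --d--> p1
Final state: p1
Accept states: {p1, p2}
Yes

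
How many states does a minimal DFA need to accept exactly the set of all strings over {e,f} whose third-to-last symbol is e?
By Myhill–Nerode, count the distinguishable equivalence classes: 2^3 = 8 classes — the DFA must remember the last 3 symbols read; every pair of distinct length-3 suffixes is distinguishable by some continuation.
8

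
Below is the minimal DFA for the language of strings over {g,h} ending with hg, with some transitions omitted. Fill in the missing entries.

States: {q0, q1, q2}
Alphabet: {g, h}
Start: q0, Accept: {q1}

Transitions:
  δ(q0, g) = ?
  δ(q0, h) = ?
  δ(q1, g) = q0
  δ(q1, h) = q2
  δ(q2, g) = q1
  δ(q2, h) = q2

From the language and accept set, identify what each state tracks — q0: no suffix match; q1: suffix is hg; q2: one trailing h.
Each missing δ(q, a) is the state matching the new tracked value after reading a.
δ(q0, g) = q0; δ(q0, h) = q2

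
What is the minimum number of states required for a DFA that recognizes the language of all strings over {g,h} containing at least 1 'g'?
By Myhill–Nerode, count the distinguishable equivalence classes: 2 classes — having seen 0, or ≥1 copies of 'g'; any two classes i < j (j ≤ 1) are distinguished by the string g^(1−j), which takes class j to 1 copy (accepted) but leaves class i below 1 (rejected).
2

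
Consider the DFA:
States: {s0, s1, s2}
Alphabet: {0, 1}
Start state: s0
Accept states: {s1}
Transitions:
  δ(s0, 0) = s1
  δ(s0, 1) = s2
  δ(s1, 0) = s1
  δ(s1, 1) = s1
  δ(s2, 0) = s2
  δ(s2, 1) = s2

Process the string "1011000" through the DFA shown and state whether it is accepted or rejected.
Processing string "1011000":
  s0 --1--> s2
  s2 --0--> s2
  s2 --1--> s2
  s2 --1--> s2
  s2 --0--> s2
  s2 --0--> s2
  s2 --0--> s2
Final state: s2
Accept states: {s1}
No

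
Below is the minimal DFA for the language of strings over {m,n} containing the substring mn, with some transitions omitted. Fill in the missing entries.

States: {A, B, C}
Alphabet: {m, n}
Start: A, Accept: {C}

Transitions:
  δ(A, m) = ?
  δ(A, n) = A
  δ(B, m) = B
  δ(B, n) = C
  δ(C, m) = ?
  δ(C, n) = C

From the language and accept set, identify what each state tracks — A: no m seen yet; B: seen a m, waiting for n; C: substring mn seen.
Each missing δ(q, a) is the state matching the new tracked value after reading a.
δ(A, m) = B; δ(C, m) = C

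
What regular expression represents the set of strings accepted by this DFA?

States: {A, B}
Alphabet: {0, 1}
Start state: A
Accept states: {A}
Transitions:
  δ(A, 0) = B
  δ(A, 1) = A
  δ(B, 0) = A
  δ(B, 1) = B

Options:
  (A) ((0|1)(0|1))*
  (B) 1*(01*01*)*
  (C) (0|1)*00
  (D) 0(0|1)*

Check each option against the DFA on short strings; one disagreement eliminates an option:
  (A) ((0|1)(0|1))*: on '1' the DFA goes A → A and accepts (A ∈ Accept), but the regex does not match it → eliminate
  (B) 1*(01*01*)*: agrees with the DFA on every string of length ≤ 6
  (C) (0|1)*00: on ε the DFA stays in A and accepts (A ∈ Accept), but the regex does not match it → eliminate
  (D) 0(0|1)*: on ε the DFA stays in A and accepts (A ∈ Accept), but the regex does not match it → eliminate
Only (B) is consistent with the DFA.
(B) 1*(01*01*)*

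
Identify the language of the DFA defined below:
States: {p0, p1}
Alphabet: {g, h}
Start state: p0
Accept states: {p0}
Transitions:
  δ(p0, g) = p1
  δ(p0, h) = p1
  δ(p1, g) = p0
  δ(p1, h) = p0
Testing a few strings:
  'ggh' → reject
  'h' → reject
  'hhh' → reject
  'ghg' → reject
State roles: p0=even length so far; p1=odd length so far
All strings over {g,h} of even length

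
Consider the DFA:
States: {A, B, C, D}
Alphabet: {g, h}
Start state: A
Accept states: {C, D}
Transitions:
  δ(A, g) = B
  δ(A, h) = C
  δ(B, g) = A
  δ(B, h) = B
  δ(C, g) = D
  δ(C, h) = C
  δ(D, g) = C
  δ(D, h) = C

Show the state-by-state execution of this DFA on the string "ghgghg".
read 'g': A → B
  read 'h': B → B
  read 'g': B → A
  read 'g': A → B
  read 'h': B → B
  read 'g': B → A
A -> B -> B -> A -> B -> B -> A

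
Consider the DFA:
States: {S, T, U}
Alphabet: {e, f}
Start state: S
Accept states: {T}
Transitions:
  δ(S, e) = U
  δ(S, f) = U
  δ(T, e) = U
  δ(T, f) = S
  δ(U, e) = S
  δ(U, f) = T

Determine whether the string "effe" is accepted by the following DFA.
Processing string "effe":
  S --e--> U
  U --f--> T
  T --f--> S
  S --e--> U
Final state: U
Accept states: {T}
No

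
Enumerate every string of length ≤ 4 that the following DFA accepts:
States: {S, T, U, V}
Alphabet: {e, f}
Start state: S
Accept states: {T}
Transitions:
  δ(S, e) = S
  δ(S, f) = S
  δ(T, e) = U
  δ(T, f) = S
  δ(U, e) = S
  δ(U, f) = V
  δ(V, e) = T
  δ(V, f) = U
None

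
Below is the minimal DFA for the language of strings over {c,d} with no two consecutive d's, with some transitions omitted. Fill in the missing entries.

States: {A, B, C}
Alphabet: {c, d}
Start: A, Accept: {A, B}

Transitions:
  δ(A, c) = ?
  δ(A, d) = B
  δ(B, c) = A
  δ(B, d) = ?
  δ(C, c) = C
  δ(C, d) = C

From the language and accept set, identify what each state tracks — A: last symbol not d (ok); B: last symbol d (ok); C: saw dd (dead).
Each missing δ(q, a) is the state matching the new tracked value after reading a.
δ(A, c) = A; δ(B, d) = C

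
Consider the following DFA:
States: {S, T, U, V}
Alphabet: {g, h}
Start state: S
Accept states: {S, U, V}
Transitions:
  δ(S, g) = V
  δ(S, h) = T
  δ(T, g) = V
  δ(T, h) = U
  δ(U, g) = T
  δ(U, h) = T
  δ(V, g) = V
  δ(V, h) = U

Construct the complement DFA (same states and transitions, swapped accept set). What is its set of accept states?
Complement accept states = All states \ Original accept states
= {S, T, U, V} \ {S, U, V}
{T}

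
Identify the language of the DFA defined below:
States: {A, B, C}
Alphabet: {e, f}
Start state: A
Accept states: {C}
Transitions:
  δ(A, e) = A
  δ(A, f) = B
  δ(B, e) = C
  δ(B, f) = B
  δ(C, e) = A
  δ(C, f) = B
Testing a few strings:
  'fee' → reject
  'fe' → accept
  'ef' → reject
  'ff' → reject
State roles: A=no suffix match; B=one trailing f; C=suffix is fe
All strings over {e,f} ending with fe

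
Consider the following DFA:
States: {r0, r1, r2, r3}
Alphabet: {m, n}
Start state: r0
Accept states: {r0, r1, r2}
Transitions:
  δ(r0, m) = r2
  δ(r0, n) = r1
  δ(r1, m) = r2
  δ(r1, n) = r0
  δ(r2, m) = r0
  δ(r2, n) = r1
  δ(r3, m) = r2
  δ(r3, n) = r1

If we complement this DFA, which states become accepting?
Complement accept states = All states \ Original accept states
= {r0, r1, r2, r3} \ {r0, r1, r2}
{r3}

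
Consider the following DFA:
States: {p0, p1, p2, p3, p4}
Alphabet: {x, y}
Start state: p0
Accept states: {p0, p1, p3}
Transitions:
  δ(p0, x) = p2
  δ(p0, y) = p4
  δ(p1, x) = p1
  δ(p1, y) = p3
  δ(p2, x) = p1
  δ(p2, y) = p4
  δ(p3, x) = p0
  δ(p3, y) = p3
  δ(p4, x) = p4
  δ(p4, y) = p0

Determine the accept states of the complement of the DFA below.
Complement accept states = All states \ Original accept states
= {p0, p1, p2, p3, p4} \ {p0, p1, p3}
{p2, p4}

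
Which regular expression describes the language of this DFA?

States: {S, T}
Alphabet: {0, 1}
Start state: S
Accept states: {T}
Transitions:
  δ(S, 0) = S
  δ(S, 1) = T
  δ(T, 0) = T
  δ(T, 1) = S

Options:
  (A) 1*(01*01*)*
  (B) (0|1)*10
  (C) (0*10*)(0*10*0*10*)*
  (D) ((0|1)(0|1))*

Check each option against the DFA on short strings; one disagreement eliminates an option:
  (A) 1*(01*01*)*: on ε the DFA stays in S and rejects (S ∉ Accept), but the regex matches it → eliminate
  (B) (0|1)*10: on '1' the DFA goes S → T and accepts (T ∈ Accept), but the regex does not match it → eliminate
  (C) (0*10*)(0*10*0*10*)*: agrees with the DFA on every string of length ≤ 6
  (D) ((0|1)(0|1))*: on ε the DFA stays in S and rejects (S ∉ Accept), but the regex matches it → eliminate
Only (C) is consistent with the DFA.
(C) (0*10*)(0*10*0*10*)*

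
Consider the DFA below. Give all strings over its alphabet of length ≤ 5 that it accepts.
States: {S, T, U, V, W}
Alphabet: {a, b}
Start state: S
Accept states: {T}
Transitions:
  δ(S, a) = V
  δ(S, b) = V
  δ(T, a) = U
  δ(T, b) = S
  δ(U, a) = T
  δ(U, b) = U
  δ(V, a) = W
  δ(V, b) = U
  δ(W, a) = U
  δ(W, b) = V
aba, bba, aaaa, abba, baaa, bbba, aaaba, aabba, abaaa, abbba, baaba, babba, bbaaa, bbbba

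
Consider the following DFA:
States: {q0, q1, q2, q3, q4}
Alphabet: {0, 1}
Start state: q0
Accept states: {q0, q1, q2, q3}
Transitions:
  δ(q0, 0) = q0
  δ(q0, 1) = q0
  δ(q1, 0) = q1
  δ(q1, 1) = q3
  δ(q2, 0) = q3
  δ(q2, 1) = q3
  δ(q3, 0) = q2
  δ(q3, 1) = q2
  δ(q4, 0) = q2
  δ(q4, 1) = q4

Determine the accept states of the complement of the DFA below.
Complement accept states = All states \ Original accept states
= {q0, q1, q2, q3, q4} \ {q0, q1, q2, q3}
{q4}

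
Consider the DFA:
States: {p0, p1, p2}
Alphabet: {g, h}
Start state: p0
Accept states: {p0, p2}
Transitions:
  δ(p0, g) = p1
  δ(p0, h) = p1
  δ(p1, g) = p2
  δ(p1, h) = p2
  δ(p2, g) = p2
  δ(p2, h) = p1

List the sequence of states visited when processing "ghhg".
read 'g': p0 → p1
  read 'h': p1 → p2
  read 'h': p2 → p1
  read 'g': p1 → p2
p0 -> p1 -> p2 -> p1 -> p2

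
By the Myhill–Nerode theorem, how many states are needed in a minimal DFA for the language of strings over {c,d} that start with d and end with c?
By Myhill–Nerode, count the distinguishable equivalence classes: four classes — empty / starts-d-ends-d / starts-d-ends-c / starts-c (dead).
4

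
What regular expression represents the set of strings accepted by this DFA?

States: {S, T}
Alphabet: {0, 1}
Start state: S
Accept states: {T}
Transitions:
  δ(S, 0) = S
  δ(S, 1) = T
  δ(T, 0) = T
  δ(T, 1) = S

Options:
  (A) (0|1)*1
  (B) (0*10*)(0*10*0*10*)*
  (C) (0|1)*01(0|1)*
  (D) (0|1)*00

Check each option against the DFA on short strings; one disagreement eliminates an option:
  (A) (0|1)*1: on '10' the DFA goes S → T → T and accepts (T ∈ Accept), but the regex does not match it → eliminate
  (B) (0*10*)(0*10*0*10*)*: agrees with the DFA on every string of length ≤ 6
  (C) (0|1)*01(0|1)*: on '1' the DFA goes S → T and accepts (T ∈ Accept), but the regex does not match it → eliminate
  (D) (0|1)*00: on '1' the DFA goes S → T and accepts (T ∈ Accept), but the regex does not match it → eliminate
Only (B) is consistent with the DFA.
(B) (0*10*)(0*10*0*10*)*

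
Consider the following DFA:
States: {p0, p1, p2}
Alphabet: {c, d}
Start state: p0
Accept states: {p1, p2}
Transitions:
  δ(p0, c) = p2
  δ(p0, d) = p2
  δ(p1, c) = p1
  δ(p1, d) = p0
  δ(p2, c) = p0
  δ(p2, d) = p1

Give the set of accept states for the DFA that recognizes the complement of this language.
Complement accept states = All states \ Original accept states
= {p0, p1, p2} \ {p1, p2}
{p0}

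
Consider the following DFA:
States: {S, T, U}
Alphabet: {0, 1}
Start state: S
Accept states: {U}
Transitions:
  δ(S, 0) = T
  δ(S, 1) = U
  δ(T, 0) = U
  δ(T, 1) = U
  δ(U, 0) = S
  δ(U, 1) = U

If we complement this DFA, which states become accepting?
Complement accept states = All states \ Original accept states
= {S, T, U} \ {U}
{S, T}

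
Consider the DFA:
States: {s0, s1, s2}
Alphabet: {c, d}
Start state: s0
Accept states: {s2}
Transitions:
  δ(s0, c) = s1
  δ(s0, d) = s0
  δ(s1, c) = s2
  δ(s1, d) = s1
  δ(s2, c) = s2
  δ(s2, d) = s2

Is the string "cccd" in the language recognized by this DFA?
Processing string "cccd":
  s0 --c--> s1
  s1 --c--> s2
  s2 --c--> s2
  s2 --d--> s2
Final state: s2
Accept states: {s2}
Yes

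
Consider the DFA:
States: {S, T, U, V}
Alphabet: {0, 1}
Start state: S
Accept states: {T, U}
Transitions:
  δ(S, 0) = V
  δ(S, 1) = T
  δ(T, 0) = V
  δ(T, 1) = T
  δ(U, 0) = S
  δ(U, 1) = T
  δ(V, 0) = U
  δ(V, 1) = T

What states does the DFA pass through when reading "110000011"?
read '1': S → T
  read '1': T → T
  read '0': T → V
  read '0': V → U
  read '0': U → S
  read '0': S → V
  read '0': V → U
  read '1': U → T
  read '1': T → T
S -> T -> T -> V -> U -> S -> V -> U -> T -> T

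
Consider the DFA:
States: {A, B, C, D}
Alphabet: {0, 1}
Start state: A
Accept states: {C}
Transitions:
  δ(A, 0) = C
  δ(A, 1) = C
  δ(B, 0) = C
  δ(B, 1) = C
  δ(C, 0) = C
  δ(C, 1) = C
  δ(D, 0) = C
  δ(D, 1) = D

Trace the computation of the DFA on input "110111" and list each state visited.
read '1': A → C
  read '1': C → C
  read '0': C → C
  read '1': C → C
  read '1': C → C
  read '1': C → C
A -> C -> C -> C -> C -> C -> C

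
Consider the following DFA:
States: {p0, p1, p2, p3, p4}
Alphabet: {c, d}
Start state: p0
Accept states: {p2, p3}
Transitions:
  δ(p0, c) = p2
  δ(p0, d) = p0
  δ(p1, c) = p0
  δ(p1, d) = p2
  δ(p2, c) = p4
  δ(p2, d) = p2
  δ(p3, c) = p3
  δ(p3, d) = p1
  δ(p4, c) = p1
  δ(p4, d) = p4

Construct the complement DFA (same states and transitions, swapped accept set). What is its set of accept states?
Complement accept states = All states \ Original accept states
= {p0, p1, p2, p3, p4} \ {p2, p3}
{p0, p1, p4}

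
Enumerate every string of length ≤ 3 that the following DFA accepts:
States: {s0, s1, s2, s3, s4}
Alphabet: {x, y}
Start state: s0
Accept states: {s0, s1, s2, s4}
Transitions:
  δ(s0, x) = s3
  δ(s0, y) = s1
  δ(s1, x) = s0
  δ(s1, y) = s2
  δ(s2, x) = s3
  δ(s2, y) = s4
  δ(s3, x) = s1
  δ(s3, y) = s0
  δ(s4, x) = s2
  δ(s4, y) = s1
ε, y, xx, xy, yx, yy, xxx, xxy, xyy, yxy, yyy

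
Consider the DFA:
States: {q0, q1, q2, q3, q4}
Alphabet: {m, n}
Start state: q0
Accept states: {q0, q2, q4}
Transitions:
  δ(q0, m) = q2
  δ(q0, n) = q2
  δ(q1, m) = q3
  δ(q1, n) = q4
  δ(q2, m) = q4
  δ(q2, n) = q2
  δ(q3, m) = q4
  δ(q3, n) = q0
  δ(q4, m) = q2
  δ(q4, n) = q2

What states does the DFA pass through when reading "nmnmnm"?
read 'n': q0 → q2
  read 'm': q2 → q4
  read 'n': q4 → q2
  read 'm': q2 → q4
  read 'n': q4 → q2
  read 'm': q2 → q4
q0 -> q2 -> q4 -> q2 -> q4 -> q2 -> q4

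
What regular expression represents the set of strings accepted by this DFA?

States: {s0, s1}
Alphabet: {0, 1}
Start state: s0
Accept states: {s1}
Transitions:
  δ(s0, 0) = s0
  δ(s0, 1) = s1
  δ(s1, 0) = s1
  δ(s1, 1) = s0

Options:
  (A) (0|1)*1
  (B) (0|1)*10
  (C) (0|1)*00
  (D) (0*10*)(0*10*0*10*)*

Check each option against the DFA on short strings; one disagreement eliminates an option:
  (A) (0|1)*1: on '10' the DFA goes s0 → s1 → s1 and accepts (s1 ∈ Accept), but the regex does not match it → eliminate
  (B) (0|1)*10: on '1' the DFA goes s0 → s1 and accepts (s1 ∈ Accept), but the regex does not match it → eliminate
  (C) (0|1)*00: on '1' the DFA goes s0 → s1 and accepts (s1 ∈ Accept), but the regex does not match it → eliminate
  (D) (0*10*)(0*10*0*10*)*: agrees with the DFA on every string of length ≤ 6
Only (D) is consistent with the DFA.
(D) (0*10*)(0*10*0*10*)*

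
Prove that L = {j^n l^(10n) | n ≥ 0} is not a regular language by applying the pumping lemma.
Assume L is regular with pumping length p. Idea: pumping the j-block breaks the 1:10 ratio.
Choose s = j^p l^(10p) (length 11p ≥ p). By the pumping lemma, s = xyz with |xy| ≤ p, |y| > 0, so y = j^k with k ≥ 1. Then xy²z = j^(p+k) l^(10p). For this to be in L we would need 10p = 10(p+k), i.e. 10k = 0, contradicting k ≥ 1. So xy²z ∉ L.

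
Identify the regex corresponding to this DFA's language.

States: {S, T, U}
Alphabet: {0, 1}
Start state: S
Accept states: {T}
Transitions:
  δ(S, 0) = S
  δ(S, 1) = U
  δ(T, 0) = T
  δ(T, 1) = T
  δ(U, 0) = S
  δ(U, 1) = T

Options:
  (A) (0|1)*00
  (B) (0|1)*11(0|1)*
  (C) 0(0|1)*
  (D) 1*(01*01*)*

Check each option against the DFA on short strings; one disagreement eliminates an option:
  (A) (0|1)*00: on '00' the DFA goes S → S → S and rejects (S ∉ Accept), but the regex matches it → eliminate
  (B) (0|1)*11(0|1)*: agrees with the DFA on every string of length ≤ 6
  (C) 0(0|1)*: on '0' the DFA goes S → S and rejects (S ∉ Accept), but the regex matches it → eliminate
  (D) 1*(01*01*)*: on ε the DFA stays in S and rejects (S ∉ Accept), but the regex matches it → eliminate
Only (B) is consistent with the DFA.
(B) (0|1)*11(0|1)*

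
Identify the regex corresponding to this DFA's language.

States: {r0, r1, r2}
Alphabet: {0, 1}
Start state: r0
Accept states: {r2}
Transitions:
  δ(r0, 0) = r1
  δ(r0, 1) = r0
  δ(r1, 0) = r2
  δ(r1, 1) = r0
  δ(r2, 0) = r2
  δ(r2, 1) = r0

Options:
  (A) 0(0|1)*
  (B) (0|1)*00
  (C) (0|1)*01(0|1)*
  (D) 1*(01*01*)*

Check each option against the DFA on short strings; one disagreement eliminates an option:
  (A) 0(0|1)*: on '0' the DFA goes r0 → r1 and rejects (r1 ∉ Accept), but the regex matches it → eliminate
  (B) (0|1)*00: agrees with the DFA on every string of length ≤ 6
  (C) (0|1)*01(0|1)*: on '00' the DFA goes r0 → r1 → r2 and accepts (r2 ∈ Accept), but the regex does not match it → eliminate
  (D) 1*(01*01*)*: on ε the DFA stays in r0 and rejects (r0 ∉ Accept), but the regex matches it → eliminate
Only (B) is consistent with the DFA.
(B) (0|1)*00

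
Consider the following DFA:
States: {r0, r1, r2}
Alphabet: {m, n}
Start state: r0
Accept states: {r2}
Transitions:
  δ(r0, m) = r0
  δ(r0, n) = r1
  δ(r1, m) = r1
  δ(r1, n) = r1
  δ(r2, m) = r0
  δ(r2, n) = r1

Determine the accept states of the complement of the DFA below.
Complement accept states = All states \ Original accept states
= {r0, r1, r2} \ {r2}
{r0, r1}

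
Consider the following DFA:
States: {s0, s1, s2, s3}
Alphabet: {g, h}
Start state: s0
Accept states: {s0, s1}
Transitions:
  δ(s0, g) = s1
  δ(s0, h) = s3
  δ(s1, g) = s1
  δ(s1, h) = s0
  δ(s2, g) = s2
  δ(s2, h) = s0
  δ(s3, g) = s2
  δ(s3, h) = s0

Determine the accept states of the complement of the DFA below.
Complement accept states = All states \ Original accept states
= {s0, s1, s2, s3} \ {s0, s1}
{s2, s3}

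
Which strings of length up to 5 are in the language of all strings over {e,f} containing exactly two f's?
ff, eff, fef, ffe, eeff, efef, effe, feef, fefe, ffee, eeeff, eefef, eeffe, efeef, efefe, effee, feeef, feefe, fefee, ffeee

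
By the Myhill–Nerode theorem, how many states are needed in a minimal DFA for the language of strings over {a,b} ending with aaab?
By Myhill–Nerode, count the distinguishable equivalence classes: 5 classes — one per longest suffix of the input that is a prefix of 'aaab' (lengths 0 through 4); only the length-4 class is accepting.
5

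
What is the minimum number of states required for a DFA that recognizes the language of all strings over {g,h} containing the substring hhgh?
By Myhill–Nerode, count the distinguishable equivalence classes: 5 classes — one per longest suffix of the input that is a prefix of 'hhgh' (lengths 0 through 3), plus an absorbing 'already seen hhgh' class.
5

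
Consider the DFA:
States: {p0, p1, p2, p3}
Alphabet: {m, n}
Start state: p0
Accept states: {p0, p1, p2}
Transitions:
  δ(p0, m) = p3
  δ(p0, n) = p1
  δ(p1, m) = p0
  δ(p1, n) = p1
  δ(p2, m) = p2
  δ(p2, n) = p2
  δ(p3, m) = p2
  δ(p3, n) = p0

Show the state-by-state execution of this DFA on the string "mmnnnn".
read 'm': p0 → p3
  read 'm': p3 → p2
  read 'n': p2 → p2
  read 'n': p2 → p2
  read 'n': p2 → p2
  read 'n': p2 → p2
p0 -> p3 -> p2 -> p2 -> p2 -> p2 -> p2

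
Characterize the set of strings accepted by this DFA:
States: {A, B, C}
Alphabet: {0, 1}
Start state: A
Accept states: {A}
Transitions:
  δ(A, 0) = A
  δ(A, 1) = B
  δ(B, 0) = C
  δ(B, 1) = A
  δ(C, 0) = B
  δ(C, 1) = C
Testing a few strings:
  '00' → accept
  '0100' → reject
  '111' → reject
  '0011' → accept
State roles: A=value ≡ 0 (mod 3); B=value ≡ 1 (mod 3); C=value ≡ 2 (mod 3)
All binary strings representing a multiple of 3 (read in base 2; leading zeros allowed and ε counts as 0)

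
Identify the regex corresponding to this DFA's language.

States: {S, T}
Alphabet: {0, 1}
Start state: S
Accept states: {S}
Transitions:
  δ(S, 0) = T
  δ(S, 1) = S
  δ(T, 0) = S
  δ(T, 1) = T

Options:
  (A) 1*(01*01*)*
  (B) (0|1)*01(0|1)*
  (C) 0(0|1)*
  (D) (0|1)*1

Check each option against the DFA on short strings; one disagreement eliminates an option:
  (A) 1*(01*01*)*: agrees with the DFA on every string of length ≤ 6
  (B) (0|1)*01(0|1)*: on ε the DFA stays in S and accepts (S ∈ Accept), but the regex does not match it → eliminate
  (C) 0(0|1)*: on ε the DFA stays in S and accepts (S ∈ Accept), but the regex does not match it → eliminate
  (D) (0|1)*1: on ε the DFA stays in S and accepts (S ∈ Accept), but the regex does not match it → eliminate
Only (A) is consistent with the DFA.
(A) 1*(01*01*)*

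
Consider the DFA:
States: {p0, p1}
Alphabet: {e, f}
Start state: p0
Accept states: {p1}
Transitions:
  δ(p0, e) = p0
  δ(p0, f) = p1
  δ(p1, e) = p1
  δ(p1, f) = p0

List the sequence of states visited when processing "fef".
read 'f': p0 → p1
  read 'e': p1 → p1
  read 'f': p1 → p0
p0 -> p1 -> p1 -> p0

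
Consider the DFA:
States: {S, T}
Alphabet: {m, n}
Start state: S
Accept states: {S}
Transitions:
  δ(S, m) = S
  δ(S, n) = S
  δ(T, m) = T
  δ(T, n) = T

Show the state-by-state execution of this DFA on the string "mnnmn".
read 'm': S → S
  read 'n': S → S
  read 'n': S → S
  read 'm': S → S
  read 'n': S → S
S -> S -> S -> S -> S -> S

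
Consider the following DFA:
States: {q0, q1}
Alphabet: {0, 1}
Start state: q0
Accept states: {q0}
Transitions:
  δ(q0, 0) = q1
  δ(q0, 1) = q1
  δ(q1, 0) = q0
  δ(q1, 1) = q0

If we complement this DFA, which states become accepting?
Complement accept states = All states \ Original accept states
= {q0, q1} \ {q0}
{q1}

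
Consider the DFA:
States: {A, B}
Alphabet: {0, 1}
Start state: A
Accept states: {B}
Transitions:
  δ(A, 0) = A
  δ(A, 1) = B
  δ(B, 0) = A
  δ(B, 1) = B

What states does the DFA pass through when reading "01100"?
read '0': A → A
  read '1': A → B
  read '1': B → B
  read '0': B → A
  read '0': A → A
A -> A -> B -> B -> A -> A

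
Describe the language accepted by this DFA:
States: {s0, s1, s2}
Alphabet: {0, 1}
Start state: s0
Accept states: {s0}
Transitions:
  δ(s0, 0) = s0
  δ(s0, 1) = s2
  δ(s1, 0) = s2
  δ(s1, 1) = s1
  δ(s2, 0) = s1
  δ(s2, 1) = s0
Testing a few strings:
  '10' → reject
  '0' → accept
  '1' → reject
  '1100' → accept
State roles: s0=value ≡ 0 (mod 3); s1=value ≡ 2 (mod 3); s2=value ≡ 1 (mod 3)
All binary strings representing a multiple of 3 (read in base 2; leading zeros allowed and ε counts as 0)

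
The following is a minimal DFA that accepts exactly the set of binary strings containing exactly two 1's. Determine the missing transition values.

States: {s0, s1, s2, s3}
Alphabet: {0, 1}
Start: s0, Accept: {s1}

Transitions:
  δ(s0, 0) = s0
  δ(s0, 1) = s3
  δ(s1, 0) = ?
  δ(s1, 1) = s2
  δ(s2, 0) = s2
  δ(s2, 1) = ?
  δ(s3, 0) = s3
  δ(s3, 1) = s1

From the language and accept set, identify what each state tracks — s0: zero 1's; s1: two 1's; s2: ≥ three 1's (dead); s3: one 1.
Each missing δ(q, a) is the state matching the new tracked value after reading a.
δ(s1, 0) = s1; δ(s2, 1) = s2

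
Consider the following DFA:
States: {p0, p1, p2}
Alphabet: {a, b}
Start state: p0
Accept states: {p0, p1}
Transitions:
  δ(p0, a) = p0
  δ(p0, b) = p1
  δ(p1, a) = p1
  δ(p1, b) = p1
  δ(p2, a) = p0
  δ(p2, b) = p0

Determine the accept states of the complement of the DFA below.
Complement accept states = All states \ Original accept states
= {p0, p1, p2} \ {p0, p1}
{p2}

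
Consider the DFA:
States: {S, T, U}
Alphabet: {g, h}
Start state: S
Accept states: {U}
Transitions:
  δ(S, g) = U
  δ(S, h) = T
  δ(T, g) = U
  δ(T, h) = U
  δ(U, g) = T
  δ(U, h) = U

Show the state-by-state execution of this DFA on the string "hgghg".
read 'h': S → T
  read 'g': T → U
  read 'g': U → T
  read 'h': T → U
  read 'g': U → T
S -> T -> U -> T -> U -> T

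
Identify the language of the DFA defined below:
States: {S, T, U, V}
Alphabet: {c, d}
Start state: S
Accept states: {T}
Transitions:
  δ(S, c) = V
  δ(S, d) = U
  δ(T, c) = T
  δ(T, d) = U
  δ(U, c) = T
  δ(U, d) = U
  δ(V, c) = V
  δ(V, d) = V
Testing a few strings:
  'c' → reject
  'dc' → accept
  'ccdd' → reject
  'ddd' → reject
State roles: S=no input read; T=started with d, last symbol c; U=started with d, last symbol d; V=started with c (dead)
All strings over {c,d} that start with d and end with c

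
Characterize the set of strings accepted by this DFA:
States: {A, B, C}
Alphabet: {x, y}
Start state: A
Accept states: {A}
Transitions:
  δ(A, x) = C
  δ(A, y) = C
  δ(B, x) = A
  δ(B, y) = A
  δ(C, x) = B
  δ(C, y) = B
Testing a few strings:
  'xy' → reject
  'xyy' → accept
  'x' → reject
  'xxx' → accept
State roles: A=length ≡ 0 (mod 3); B=length ≡ 2 (mod 3); C=length ≡ 1 (mod 3)
All strings over {x,y} whose length is a multiple of 3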